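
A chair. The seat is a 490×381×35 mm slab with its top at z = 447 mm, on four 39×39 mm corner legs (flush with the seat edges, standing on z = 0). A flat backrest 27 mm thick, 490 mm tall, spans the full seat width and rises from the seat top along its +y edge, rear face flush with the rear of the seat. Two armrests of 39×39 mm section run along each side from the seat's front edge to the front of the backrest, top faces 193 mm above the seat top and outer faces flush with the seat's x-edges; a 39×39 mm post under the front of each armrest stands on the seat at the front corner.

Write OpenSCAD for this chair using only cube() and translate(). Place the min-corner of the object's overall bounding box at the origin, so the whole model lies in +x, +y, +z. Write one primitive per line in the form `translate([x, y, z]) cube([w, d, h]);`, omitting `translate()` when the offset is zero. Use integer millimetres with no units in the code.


translate([0, 0, 412]) cube([490, 381, 35]);
cube([39, 39, 412]);
translate([451, 0, 0]) cube([39, 39, 412]);
translate([0, 342, 0]) cube([39, 39, 412]);
translate([451, 342, 0]) cube([39, 39, 412]);
translate([0, 354, 447]) cube([490, 27, 490]);
translate([0, 0, 601]) cube([39, 354, 39]);
translate([451, 0, 601]) cube([39, 354, 39]);
translate([0, 0, 447]) cube([39, 39, 154]);
translate([451, 0, 447]) cube([39, 39, 154]);


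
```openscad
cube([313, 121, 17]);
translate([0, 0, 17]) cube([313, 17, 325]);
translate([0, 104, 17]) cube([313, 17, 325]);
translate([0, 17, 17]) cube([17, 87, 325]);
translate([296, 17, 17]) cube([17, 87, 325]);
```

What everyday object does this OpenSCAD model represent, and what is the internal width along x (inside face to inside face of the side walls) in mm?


An open box. The internal width is 279 mm.

A 313×121 base slab with four walls standing on it — an open box. The base is 313 mm wide and the walls are 17 mm thick, so the internal width is 313 − 2 × 17 = 279 mm.


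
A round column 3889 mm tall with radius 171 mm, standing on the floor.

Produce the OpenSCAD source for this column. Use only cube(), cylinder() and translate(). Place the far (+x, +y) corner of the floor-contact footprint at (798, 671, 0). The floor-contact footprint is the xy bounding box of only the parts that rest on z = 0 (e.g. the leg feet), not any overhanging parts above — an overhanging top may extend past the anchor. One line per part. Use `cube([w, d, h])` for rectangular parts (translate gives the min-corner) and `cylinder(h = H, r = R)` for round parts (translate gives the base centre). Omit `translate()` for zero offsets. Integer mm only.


translate([627, 500, 0]) cylinder(h = 3889, r = 171);


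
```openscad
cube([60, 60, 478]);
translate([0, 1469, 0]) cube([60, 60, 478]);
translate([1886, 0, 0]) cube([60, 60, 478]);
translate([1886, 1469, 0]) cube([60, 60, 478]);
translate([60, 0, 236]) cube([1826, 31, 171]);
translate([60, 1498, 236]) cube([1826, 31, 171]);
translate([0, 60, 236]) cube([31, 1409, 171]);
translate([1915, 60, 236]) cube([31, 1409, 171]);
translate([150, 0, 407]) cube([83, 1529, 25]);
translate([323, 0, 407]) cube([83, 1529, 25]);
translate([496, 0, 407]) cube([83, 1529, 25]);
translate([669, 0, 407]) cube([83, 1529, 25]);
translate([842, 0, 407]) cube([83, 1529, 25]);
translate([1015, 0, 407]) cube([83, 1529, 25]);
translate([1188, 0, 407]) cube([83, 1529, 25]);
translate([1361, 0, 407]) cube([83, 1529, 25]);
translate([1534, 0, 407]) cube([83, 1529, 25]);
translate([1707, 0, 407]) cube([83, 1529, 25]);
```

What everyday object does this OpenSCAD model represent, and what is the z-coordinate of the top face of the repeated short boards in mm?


A bed frame. The slat-top height is 432 mm.

Four posts, four rails, and a row of slats — a bed frame. Slats sit on the rails at z = 236 + 171 = 407; with slat thickness 25, the top is 432 mm.


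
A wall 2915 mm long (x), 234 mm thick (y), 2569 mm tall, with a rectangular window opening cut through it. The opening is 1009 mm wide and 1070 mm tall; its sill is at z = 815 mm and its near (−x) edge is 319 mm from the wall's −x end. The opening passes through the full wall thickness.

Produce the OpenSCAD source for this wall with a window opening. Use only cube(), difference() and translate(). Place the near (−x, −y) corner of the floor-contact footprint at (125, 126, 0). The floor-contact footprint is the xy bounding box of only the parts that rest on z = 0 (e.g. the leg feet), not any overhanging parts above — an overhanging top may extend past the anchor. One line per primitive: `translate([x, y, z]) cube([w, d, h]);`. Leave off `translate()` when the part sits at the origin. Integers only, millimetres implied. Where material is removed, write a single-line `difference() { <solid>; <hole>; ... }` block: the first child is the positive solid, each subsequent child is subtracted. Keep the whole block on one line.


difference() { translate([125, 126, 0]) cube([2915, 234, 2569]); translate([444, 126, 815]) cube([1009, 234, 1070]); }


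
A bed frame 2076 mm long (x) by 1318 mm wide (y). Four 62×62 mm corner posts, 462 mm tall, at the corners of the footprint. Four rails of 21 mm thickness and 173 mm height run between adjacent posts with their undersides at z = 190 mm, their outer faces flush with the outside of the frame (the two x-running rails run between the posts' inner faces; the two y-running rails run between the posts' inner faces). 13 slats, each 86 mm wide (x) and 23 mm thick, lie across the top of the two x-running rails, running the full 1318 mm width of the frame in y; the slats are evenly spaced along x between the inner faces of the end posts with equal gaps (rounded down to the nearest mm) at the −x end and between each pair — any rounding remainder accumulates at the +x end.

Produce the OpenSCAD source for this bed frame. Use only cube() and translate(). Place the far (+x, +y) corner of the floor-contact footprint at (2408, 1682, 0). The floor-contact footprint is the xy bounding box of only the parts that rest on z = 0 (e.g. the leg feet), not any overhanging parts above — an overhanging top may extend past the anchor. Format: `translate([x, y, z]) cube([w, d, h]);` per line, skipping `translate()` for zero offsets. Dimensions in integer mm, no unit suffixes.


// slat z = rail_z + rail_h = 190 + 173 = 363
// slat gap = ⌊(1952 − 13·86) / 14⌋ = 59
translate([332, 364, 0]) cube([62, 62, 462]);
translate([332, 1620, 0]) cube([62, 62, 462]);
translate([2346, 364, 0]) cube([62, 62, 462]);
translate([2346, 1620, 0]) cube([62, 62, 462]);
translate([394, 364, 190]) cube([1952, 21, 173]);
translate([394, 1661, 190]) cube([1952, 21, 173]);
translate([332, 426, 190]) cube([21, 1194, 173]);
translate([2387, 426, 190]) cube([21, 1194, 173]);
translate([453, 364, 363]) cube([86, 1318, 23]);
translate([598, 364, 363]) cube([86, 1318, 23]);
translate([743, 364, 363]) cube([86, 1318, 23]);
translate([888, 364, 363]) cube([86, 1318, 23]);
translate([1033, 364, 363]) cube([86, 1318, 23]);
translate([1178, 364, 363]) cube([86, 1318, 23]);
translate([1323, 364, 363]) cube([86, 1318, 23]);
translate([1468, 364, 363]) cube([86, 1318, 23]);
translate([1613, 364, 363]) cube([86, 1318, 23]);
translate([1758, 364, 363]) cube([86, 1318, 23]);
translate([1903, 364, 363]) cube([86, 1318, 23]);
translate([2048, 364, 363]) cube([86, 1318, 23]);
translate([2193, 364, 363]) cube([86, 1318, 23]);


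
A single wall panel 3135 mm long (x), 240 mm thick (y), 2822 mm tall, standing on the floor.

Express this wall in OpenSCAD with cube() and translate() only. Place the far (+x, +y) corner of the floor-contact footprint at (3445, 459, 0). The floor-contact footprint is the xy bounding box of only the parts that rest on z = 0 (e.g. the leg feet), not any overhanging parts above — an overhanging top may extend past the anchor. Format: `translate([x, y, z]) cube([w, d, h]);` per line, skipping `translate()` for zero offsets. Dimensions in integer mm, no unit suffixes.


translate([310, 219, 0]) cube([3135, 240, 2822]);


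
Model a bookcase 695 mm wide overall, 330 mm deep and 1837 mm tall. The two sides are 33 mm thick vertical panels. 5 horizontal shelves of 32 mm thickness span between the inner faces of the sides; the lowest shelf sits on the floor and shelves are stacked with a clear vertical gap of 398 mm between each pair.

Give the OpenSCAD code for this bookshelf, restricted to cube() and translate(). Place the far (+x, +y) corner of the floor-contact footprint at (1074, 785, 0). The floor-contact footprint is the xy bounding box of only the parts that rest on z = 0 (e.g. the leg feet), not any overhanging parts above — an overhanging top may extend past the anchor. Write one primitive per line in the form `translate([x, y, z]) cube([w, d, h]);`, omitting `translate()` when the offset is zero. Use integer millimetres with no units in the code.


translate([379, 455, 0]) cube([33, 330, 1837]);
translate([1041, 455, 0]) cube([33, 330, 1837]);
translate([412, 455, 0]) cube([629, 330, 32]);
translate([412, 455, 430]) cube([629, 330, 32]);
translate([412, 455, 860]) cube([629, 330, 32]);
translate([412, 455, 1290]) cube([629, 330, 32]);
translate([412, 455, 1720]) cube([629, 330, 32]);


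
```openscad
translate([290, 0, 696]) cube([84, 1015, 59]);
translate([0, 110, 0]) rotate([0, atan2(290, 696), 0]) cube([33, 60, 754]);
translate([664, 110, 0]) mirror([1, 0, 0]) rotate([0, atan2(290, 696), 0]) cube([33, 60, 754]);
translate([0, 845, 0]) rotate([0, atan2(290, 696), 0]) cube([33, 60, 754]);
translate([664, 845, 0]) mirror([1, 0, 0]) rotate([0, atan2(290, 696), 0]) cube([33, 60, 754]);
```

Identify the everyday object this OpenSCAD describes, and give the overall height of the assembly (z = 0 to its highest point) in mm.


A sawhorse. The overall height is 755 mm.

A beam across two mirrored pairs of raked legs — a sawhorse. The beam's underside is at z = 696 (matching the legs' vertical rise in atan2(290, 696)) and the beam is 59 mm tall, so its top is at 696 + 59 = 755 mm. The raked legs top out at the beam's underside, so that is the highest point.


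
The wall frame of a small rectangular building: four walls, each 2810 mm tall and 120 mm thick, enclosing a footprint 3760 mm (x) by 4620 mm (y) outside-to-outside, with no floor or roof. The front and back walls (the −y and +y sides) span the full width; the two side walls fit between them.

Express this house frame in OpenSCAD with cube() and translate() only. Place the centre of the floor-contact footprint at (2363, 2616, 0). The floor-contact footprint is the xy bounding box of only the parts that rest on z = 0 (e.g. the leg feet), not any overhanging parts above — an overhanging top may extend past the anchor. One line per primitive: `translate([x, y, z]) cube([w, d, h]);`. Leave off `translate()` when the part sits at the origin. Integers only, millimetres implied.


translate([483, 306, 0]) cube([3760, 120, 2810]);
translate([483, 4806, 0]) cube([3760, 120, 2810]);
translate([483, 426, 0]) cube([120, 4380, 2810]);
translate([4123, 426, 0]) cube([120, 4380, 2810]);


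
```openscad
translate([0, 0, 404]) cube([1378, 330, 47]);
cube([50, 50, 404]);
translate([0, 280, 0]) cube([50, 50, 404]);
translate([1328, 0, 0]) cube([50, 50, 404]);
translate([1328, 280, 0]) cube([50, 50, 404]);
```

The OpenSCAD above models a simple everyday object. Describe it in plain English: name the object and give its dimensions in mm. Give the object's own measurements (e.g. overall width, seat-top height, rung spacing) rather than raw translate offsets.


A long wooden bench with a 1378 mm (x) × 330 mm (y) seat, 47 mm thick, its top surface 451 mm above the floor. Four 50 mm square legs at the seat corners, flush with the edges, run from z = 0 to the seat underside.


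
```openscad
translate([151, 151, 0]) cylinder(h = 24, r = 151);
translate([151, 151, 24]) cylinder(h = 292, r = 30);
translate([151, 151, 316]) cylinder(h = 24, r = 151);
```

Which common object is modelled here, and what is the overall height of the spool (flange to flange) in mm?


A spool. The overall height is 340 mm.

Three coaxial cylinders, large–small–large — a spool. Two 24 mm flanges and a 292 mm core give 24 + 292 + 24 = 340 mm.


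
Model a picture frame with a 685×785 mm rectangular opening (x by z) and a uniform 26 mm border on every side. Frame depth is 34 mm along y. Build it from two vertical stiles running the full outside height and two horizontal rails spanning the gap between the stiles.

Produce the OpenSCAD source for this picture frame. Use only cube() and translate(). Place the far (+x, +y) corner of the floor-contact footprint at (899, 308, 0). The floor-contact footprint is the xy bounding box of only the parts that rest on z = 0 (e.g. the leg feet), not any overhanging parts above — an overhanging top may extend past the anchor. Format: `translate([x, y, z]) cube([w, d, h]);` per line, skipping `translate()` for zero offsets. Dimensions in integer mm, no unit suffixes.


translate([162, 274, 0]) cube([26, 34, 837]);
translate([873, 274, 0]) cube([26, 34, 837]);
translate([188, 274, 0]) cube([685, 34, 26]);
translate([188, 274, 811]) cube([685, 34, 26]);


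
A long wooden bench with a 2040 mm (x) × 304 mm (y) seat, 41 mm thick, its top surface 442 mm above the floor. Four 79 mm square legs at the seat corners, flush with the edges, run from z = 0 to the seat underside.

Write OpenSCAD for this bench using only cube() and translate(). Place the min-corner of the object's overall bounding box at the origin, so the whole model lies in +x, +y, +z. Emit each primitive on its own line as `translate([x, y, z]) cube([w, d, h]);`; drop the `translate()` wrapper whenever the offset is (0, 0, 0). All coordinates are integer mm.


translate([0, 0, 401]) cube([2040, 304, 41]);
cube([79, 79, 401]);
translate([0, 225, 0]) cube([79, 79, 401]);
translate([1961, 0, 0]) cube([79, 79, 401]);
translate([1961, 225, 0]) cube([79, 79, 401]);


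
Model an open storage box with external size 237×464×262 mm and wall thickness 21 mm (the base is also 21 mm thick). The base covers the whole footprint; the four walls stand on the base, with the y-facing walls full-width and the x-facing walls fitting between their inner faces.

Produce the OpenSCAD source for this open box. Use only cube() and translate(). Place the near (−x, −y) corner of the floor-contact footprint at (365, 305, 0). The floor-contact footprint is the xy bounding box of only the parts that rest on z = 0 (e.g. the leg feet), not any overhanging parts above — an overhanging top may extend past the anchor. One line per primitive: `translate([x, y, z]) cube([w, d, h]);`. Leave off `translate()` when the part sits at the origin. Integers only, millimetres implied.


translate([365, 305, 0]) cube([237, 464, 21]);
translate([365, 305, 21]) cube([237, 21, 241]);
translate([365, 748, 21]) cube([237, 21, 241]);
translate([365, 326, 21]) cube([21, 422, 241]);
translate([581, 326, 21]) cube([21, 422, 241]);


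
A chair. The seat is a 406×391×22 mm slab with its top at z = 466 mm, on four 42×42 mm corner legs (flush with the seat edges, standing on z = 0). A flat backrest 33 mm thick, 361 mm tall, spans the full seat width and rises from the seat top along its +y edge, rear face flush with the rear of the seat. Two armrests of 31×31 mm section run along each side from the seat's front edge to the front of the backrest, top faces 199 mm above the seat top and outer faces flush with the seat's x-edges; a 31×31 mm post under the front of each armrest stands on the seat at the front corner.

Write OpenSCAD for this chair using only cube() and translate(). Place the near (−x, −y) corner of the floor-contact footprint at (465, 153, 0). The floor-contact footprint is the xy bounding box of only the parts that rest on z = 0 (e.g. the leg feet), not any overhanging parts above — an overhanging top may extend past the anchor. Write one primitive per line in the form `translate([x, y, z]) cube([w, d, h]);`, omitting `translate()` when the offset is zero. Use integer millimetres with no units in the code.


// leg_h = 466 - 22 = 444
// arm post h = 199 - 31 = 168
translate([465, 153, 444]) cube([406, 391, 22]);
translate([465, 153, 0]) cube([42, 42, 444]);
translate([829, 153, 0]) cube([42, 42, 444]);
translate([465, 502, 0]) cube([42, 42, 444]);
translate([829, 502, 0]) cube([42, 42, 444]);
translate([465, 511, 466]) cube([406, 33, 361]);
translate([465, 153, 634]) cube([31, 358, 31]);
translate([840, 153, 634]) cube([31, 358, 31]);
translate([465, 153, 466]) cube([31, 31, 168]);
translate([840, 153, 466]) cube([31, 31, 168]);


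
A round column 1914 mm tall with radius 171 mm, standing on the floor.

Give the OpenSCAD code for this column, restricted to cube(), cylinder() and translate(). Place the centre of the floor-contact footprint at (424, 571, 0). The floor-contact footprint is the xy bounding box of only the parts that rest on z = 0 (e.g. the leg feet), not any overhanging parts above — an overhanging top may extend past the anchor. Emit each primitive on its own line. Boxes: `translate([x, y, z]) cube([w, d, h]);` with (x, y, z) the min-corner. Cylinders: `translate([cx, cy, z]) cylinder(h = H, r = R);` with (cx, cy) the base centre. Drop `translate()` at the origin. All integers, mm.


translate([424, 571, 0]) cylinder(h = 1914, r = 171);


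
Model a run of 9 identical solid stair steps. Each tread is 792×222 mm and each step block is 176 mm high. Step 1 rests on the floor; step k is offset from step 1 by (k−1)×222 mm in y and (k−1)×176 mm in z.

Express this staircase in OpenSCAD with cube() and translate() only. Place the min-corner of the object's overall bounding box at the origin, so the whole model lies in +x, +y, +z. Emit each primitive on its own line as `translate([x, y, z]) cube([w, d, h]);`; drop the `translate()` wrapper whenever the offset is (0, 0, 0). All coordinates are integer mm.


cube([792, 222, 176]);
translate([0, 222, 176]) cube([792, 222, 176]);
translate([0, 444, 352]) cube([792, 222, 176]);
translate([0, 666, 528]) cube([792, 222, 176]);
translate([0, 888, 704]) cube([792, 222, 176]);
translate([0, 1110, 880]) cube([792, 222, 176]);
translate([0, 1332, 1056]) cube([792, 222, 176]);
translate([0, 1554, 1232]) cube([792, 222, 176]);
translate([0, 1776, 1408]) cube([792, 222, 176]);


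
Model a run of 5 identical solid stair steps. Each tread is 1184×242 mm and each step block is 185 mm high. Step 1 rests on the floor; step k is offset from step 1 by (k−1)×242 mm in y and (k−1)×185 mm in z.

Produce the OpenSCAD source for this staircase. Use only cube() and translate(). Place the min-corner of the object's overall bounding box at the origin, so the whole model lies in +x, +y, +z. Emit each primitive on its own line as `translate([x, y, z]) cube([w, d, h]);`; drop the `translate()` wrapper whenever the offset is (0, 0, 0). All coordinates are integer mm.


cube([1184, 242, 185]);
translate([0, 242, 185]) cube([1184, 242, 185]);
translate([0, 484, 370]) cube([1184, 242, 185]);
translate([0, 726, 555]) cube([1184, 242, 185]);
translate([0, 968, 740]) cube([1184, 242, 185]);


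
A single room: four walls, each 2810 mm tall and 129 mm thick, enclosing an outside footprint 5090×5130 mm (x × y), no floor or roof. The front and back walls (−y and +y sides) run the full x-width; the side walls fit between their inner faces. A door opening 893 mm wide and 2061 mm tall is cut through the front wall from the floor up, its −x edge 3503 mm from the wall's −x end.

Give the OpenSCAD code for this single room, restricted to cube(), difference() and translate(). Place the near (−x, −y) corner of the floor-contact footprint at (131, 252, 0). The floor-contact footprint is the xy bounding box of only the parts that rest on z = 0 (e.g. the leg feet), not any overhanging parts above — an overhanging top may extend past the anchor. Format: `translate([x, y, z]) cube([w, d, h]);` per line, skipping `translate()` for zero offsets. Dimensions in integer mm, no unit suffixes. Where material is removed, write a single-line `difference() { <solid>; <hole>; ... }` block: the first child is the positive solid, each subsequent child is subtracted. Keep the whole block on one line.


difference() { translate([131, 252, 0]) cube([5090, 129, 2810]); translate([3634, 252, 0]) cube([893, 129, 2061]); }
translate([131, 5253, 0]) cube([5090, 129, 2810]);
translate([131, 381, 0]) cube([129, 4872, 2810]);
translate([5092, 381, 0]) cube([129, 4872, 2810]);


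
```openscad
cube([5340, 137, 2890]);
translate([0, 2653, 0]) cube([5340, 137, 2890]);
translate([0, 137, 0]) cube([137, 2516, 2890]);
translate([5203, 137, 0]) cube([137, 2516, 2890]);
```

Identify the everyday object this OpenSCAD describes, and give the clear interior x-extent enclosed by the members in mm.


A house (or room) frame. The interior width is 5066 mm.

Four 2890 mm walls enclosing a rectangle with no floor or roof — a room or house frame. Outside width is 5340 mm and wall thickness is 137 mm, so the interior width is 5340 − 2 × 137 = 5066 mm.


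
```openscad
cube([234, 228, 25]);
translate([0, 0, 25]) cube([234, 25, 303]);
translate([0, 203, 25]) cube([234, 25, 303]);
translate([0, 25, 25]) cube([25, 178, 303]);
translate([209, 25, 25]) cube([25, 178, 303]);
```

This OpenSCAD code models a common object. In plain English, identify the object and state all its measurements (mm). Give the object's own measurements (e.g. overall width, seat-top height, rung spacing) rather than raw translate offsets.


An open-topped rectangular box: outside dimensions 234×228×328 mm, with a uniform wall and base thickness of 25 mm. The base is a full 234×228 slab on the floor; four walls sit on top of the base. The front and back walls (the −y and +y sides) span the full width; the two side walls fit between them.


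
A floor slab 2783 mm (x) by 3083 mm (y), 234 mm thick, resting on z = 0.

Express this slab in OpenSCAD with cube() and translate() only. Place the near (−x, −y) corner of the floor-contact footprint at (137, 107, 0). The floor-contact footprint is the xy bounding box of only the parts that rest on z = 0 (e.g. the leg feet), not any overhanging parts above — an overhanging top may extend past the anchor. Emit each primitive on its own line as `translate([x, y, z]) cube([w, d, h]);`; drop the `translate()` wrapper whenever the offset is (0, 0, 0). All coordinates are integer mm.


translate([137, 107, 0]) cube([2783, 3083, 234]);


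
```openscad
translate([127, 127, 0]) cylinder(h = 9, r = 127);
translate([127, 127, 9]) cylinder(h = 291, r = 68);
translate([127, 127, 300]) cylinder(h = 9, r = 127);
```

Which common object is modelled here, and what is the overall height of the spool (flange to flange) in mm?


A spool. The overall height is 309 mm.

Three coaxial cylinders, large–small–large — a spool. Two 9 mm flanges and a 291 mm core give 9 + 291 + 9 = 309 mm.


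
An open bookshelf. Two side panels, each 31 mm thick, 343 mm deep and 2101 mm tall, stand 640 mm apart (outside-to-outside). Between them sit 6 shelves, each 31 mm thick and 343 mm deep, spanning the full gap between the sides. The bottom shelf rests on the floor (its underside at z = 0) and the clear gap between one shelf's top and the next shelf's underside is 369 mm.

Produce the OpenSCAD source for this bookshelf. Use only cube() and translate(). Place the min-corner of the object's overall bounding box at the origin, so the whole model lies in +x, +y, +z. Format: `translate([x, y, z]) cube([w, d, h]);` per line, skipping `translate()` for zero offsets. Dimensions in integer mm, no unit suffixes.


cube([31, 343, 2101]);
translate([609, 0, 0]) cube([31, 343, 2101]);
translate([31, 0, 0]) cube([578, 343, 31]);
translate([31, 0, 400]) cube([578, 343, 31]);
translate([31, 0, 800]) cube([578, 343, 31]);
translate([31, 0, 1200]) cube([578, 343, 31]);
translate([31, 0, 1600]) cube([578, 343, 31]);
translate([31, 0, 2000]) cube([578, 343, 31]);


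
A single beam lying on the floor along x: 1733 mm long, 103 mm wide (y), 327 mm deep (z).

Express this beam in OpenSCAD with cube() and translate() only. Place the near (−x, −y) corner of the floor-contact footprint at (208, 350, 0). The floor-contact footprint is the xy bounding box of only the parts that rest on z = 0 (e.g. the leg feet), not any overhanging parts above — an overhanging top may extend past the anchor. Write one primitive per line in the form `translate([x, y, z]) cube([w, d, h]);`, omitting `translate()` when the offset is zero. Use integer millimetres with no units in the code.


translate([208, 350, 0]) cube([1733, 103, 327]);


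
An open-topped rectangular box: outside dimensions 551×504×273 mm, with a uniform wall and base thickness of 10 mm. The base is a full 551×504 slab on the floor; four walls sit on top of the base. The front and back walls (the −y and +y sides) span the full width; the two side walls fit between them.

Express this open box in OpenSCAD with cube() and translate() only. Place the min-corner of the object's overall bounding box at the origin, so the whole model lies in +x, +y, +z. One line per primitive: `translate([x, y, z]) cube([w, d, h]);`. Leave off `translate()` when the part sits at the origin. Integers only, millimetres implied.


cube([551, 504, 10]);
translate([0, 0, 10]) cube([551, 10, 263]);
translate([0, 494, 10]) cube([551, 10, 263]);
translate([0, 10, 10]) cube([10, 484, 263]);
translate([541, 10, 10]) cube([10, 484, 263]);


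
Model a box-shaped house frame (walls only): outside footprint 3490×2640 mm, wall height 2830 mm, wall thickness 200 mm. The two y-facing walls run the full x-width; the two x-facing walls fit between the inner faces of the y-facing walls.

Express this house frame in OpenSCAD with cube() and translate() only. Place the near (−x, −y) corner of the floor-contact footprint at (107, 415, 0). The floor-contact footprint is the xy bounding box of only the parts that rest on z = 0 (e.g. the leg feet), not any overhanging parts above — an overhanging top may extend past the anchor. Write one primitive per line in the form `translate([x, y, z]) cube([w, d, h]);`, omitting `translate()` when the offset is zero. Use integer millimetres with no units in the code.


translate([107, 415, 0]) cube([3490, 200, 2830]);
translate([107, 2855, 0]) cube([3490, 200, 2830]);
translate([107, 615, 0]) cube([200, 2240, 2830]);
translate([3397, 615, 0]) cube([200, 2240, 2830]);


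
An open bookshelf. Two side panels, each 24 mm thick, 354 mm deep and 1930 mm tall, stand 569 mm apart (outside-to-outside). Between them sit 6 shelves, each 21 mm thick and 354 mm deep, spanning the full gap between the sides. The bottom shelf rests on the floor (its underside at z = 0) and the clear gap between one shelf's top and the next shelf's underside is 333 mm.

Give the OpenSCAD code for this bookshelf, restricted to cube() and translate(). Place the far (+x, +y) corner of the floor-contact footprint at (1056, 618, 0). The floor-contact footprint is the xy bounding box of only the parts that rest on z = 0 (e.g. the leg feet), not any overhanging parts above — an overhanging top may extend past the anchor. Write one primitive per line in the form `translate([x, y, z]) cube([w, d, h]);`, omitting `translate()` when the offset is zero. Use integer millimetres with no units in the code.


translate([487, 264, 0]) cube([24, 354, 1930]);
translate([1032, 264, 0]) cube([24, 354, 1930]);
translate([511, 264, 0]) cube([521, 354, 21]);
translate([511, 264, 354]) cube([521, 354, 21]);
translate([511, 264, 708]) cube([521, 354, 21]);
translate([511, 264, 1062]) cube([521, 354, 21]);
translate([511, 264, 1416]) cube([521, 354, 21]);
translate([511, 264, 1770]) cube([521, 354, 21]);


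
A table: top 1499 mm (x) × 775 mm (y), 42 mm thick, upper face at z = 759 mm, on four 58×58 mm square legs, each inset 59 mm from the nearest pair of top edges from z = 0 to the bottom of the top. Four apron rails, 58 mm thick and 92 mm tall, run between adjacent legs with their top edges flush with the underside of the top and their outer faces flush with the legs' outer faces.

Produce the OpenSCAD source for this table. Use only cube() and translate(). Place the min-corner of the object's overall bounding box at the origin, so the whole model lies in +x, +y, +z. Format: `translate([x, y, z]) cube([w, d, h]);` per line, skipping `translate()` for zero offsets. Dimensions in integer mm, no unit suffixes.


translate([0, 0, 717]) cube([1499, 775, 42]);
translate([59, 59, 0]) cube([58, 58, 717]);
translate([1382, 59, 0]) cube([58, 58, 717]);
translate([59, 658, 0]) cube([58, 58, 717]);
translate([1382, 658, 0]) cube([58, 58, 717]);
translate([117, 59, 625]) cube([1265, 58, 92]);
translate([117, 658, 625]) cube([1265, 58, 92]);
translate([59, 117, 625]) cube([58, 541, 92]);
translate([1382, 117, 625]) cube([58, 541, 92]);


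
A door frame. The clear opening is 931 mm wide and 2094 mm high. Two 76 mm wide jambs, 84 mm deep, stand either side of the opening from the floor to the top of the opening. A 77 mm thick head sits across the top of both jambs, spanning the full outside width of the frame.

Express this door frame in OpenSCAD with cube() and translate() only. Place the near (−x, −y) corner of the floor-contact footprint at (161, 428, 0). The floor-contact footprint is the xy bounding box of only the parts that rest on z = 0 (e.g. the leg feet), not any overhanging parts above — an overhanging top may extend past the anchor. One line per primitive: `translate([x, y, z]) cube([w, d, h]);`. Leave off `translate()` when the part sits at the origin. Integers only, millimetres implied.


translate([161, 428, 0]) cube([76, 84, 2094]);
translate([1168, 428, 0]) cube([76, 84, 2094]);
translate([161, 428, 2094]) cube([1083, 84, 77]);


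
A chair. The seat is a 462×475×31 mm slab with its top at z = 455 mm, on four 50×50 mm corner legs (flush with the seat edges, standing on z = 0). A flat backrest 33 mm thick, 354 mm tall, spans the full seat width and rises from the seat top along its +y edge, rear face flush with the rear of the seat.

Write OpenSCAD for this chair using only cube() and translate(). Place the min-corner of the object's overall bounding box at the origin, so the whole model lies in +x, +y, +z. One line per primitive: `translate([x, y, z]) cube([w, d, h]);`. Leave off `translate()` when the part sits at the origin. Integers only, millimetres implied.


translate([0, 0, 424]) cube([462, 475, 31]);
cube([50, 50, 424]);
translate([412, 0, 0]) cube([50, 50, 424]);
translate([0, 425, 0]) cube([50, 50, 424]);
translate([412, 425, 0]) cube([50, 50, 424]);
translate([0, 442, 455]) cube([462, 33, 354]);


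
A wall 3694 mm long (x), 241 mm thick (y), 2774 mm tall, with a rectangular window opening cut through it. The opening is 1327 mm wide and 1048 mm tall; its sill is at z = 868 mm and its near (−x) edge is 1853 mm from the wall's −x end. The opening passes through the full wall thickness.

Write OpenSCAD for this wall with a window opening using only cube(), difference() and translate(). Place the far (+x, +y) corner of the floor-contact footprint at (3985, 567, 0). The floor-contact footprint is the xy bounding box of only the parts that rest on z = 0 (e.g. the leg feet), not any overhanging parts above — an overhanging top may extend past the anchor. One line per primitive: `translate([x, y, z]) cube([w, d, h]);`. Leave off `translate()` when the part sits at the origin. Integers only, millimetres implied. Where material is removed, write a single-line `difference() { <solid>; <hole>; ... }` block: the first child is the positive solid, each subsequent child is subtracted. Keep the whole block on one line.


difference() { translate([291, 326, 0]) cube([3694, 241, 2774]); translate([2144, 326, 868]) cube([1327, 241, 1048]); }


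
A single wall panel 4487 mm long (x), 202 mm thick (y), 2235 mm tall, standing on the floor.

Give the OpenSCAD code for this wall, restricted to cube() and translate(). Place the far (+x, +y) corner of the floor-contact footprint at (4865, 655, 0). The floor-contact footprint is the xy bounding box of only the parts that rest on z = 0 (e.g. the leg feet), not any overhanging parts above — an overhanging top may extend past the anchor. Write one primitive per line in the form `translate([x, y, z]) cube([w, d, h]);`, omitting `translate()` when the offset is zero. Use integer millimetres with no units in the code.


translate([378, 453, 0]) cube([4487, 202, 2235]);


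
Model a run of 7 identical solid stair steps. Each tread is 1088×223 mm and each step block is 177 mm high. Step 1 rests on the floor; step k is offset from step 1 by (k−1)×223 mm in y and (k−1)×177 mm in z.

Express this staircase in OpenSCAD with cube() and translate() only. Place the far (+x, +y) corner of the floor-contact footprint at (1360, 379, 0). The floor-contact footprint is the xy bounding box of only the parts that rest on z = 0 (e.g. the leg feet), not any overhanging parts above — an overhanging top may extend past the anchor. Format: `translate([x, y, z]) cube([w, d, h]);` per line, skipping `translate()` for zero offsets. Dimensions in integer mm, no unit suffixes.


translate([272, 156, 0]) cube([1088, 223, 177]);
translate([272, 379, 177]) cube([1088, 223, 177]);
translate([272, 602, 354]) cube([1088, 223, 177]);
translate([272, 825, 531]) cube([1088, 223, 177]);
translate([272, 1048, 708]) cube([1088, 223, 177]);
translate([272, 1271, 885]) cube([1088, 223, 177]);
translate([272, 1494, 1062]) cube([1088, 223, 177]);


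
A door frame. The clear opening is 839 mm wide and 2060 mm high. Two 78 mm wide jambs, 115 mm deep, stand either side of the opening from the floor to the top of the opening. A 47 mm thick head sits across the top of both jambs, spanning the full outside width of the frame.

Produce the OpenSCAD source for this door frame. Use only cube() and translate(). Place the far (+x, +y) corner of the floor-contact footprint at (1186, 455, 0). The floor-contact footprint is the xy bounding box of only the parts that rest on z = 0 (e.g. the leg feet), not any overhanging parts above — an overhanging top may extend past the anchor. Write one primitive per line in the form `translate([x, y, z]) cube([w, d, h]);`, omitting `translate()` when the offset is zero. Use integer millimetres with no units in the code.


translate([191, 340, 0]) cube([78, 115, 2060]);
translate([1108, 340, 0]) cube([78, 115, 2060]);
translate([191, 340, 2060]) cube([995, 115, 47]);


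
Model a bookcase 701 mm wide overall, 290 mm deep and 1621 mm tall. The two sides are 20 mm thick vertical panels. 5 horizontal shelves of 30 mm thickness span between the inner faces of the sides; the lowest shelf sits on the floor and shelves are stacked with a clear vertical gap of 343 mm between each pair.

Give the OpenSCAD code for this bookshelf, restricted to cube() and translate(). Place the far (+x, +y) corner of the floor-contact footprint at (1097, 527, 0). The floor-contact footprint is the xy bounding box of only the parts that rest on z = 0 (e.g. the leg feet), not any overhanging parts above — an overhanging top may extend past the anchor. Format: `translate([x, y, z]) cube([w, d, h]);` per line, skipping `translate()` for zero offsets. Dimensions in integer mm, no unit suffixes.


translate([396, 237, 0]) cube([20, 290, 1621]);
translate([1077, 237, 0]) cube([20, 290, 1621]);
translate([416, 237, 0]) cube([661, 290, 30]);
translate([416, 237, 373]) cube([661, 290, 30]);
translate([416, 237, 746]) cube([661, 290, 30]);
translate([416, 237, 1119]) cube([661, 290, 30]);
translate([416, 237, 1492]) cube([661, 290, 30]);


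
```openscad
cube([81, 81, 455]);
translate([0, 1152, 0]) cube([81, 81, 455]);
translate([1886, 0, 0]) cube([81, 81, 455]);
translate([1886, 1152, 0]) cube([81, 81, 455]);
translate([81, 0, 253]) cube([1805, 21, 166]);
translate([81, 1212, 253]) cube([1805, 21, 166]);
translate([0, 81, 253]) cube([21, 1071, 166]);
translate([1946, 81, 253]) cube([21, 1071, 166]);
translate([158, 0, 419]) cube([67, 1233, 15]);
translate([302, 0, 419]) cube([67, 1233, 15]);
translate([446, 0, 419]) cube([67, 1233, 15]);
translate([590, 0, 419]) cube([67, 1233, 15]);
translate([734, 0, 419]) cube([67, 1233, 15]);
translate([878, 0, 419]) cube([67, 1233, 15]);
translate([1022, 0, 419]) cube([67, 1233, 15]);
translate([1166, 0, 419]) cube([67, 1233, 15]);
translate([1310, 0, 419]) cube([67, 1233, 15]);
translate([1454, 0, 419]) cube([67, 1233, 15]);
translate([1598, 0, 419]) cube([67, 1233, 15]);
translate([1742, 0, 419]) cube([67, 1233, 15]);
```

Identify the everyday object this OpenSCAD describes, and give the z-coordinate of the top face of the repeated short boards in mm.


A bed frame. The slat-top height is 434 mm.

Four posts, four rails, and a row of slats — a bed frame. Slats sit on the rails at z = 253 + 166 = 419; with slat thickness 15, the top is 434 mm.


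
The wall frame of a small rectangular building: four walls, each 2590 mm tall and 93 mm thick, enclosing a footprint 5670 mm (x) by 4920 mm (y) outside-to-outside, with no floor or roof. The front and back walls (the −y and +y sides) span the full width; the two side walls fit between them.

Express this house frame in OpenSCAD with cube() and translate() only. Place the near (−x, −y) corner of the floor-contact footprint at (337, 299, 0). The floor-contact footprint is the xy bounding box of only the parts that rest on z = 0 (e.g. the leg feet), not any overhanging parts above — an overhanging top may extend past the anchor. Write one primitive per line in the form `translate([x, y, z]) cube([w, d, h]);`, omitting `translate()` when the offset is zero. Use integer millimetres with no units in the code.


translate([337, 299, 0]) cube([5670, 93, 2590]);
translate([337, 5126, 0]) cube([5670, 93, 2590]);
translate([337, 392, 0]) cube([93, 4734, 2590]);
translate([5914, 392, 0]) cube([93, 4734, 2590]);


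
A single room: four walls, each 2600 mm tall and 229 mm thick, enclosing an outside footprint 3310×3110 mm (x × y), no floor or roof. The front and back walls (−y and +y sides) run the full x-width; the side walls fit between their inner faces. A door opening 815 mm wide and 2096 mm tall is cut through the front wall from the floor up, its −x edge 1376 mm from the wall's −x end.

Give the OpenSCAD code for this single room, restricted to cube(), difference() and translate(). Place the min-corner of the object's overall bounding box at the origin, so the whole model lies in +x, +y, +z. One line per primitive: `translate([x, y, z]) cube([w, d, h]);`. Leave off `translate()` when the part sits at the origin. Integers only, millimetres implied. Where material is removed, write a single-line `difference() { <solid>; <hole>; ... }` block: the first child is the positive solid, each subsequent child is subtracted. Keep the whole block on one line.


difference() { cube([3310, 229, 2600]); translate([1376, 0, 0]) cube([815, 229, 2096]); }
translate([0, 2881, 0]) cube([3310, 229, 2600]);
translate([0, 229, 0]) cube([229, 2652, 2600]);
translate([3081, 229, 0]) cube([229, 2652, 2600]);


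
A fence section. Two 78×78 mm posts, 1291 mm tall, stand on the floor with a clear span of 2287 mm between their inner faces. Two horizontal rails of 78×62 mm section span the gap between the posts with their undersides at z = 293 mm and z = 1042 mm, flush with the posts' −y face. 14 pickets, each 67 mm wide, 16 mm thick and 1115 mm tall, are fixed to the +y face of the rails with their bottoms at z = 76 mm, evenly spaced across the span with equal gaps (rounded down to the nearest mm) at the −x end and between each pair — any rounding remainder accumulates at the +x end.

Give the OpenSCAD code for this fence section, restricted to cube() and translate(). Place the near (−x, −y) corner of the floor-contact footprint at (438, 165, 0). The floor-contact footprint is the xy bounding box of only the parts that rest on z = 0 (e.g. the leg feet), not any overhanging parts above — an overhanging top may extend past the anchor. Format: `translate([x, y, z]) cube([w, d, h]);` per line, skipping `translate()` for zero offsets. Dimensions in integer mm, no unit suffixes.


translate([438, 165, 0]) cube([78, 78, 1291]);
translate([2803, 165, 0]) cube([78, 78, 1291]);
translate([516, 165, 293]) cube([2287, 78, 62]);
translate([516, 165, 1042]) cube([2287, 78, 62]);
translate([605, 243, 76]) cube([67, 16, 1115]);
translate([761, 243, 76]) cube([67, 16, 1115]);
translate([917, 243, 76]) cube([67, 16, 1115]);
translate([1073, 243, 76]) cube([67, 16, 1115]);
translate([1229, 243, 76]) cube([67, 16, 1115]);
translate([1385, 243, 76]) cube([67, 16, 1115]);
translate([1541, 243, 76]) cube([67, 16, 1115]);
translate([1697, 243, 76]) cube([67, 16, 1115]);
translate([1853, 243, 76]) cube([67, 16, 1115]);
translate([2009, 243, 76]) cube([67, 16, 1115]);
translate([2165, 243, 76]) cube([67, 16, 1115]);
translate([2321, 243, 76]) cube([67, 16, 1115]);
translate([2477, 243, 76]) cube([67, 16, 1115]);
translate([2633, 243, 76]) cube([67, 16, 1115]);
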